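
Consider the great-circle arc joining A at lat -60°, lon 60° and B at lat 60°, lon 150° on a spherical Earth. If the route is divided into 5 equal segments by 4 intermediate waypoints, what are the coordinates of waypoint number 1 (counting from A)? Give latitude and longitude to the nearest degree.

Write both endpoints as unit vectors p₁, p₂ with components (cos φ cos λ, cos φ sin λ, sin φ).
The central angle between the endpoints is δ = arccos(p₁·p₂) ≈ 2.419 rad (138.6°).
Interpolate at f = 1/5 with slerp weights a = sin((1−f)δ)/sin δ ≈ 1.413, b = sin(fδ)/sin δ ≈ 0.703.
p = a·p₁ + b·p₂ ≈ (0.049, 0.787, -0.614); φ = arcsin(p_z) ≈ -37.91°, λ = atan2(p_y, p_x) ≈ 86.46°.

≈ lat -38°, lon 86°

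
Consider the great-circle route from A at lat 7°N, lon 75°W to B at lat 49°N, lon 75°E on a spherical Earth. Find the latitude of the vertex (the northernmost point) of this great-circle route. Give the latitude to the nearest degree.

≈ 68°N

The great circle lies in the plane with unit normal n̂ = (p₁ × p₂)/|p₁ × p₂|.
Here n̂_z ≈ +0.369; the vertex latitude is φ_max = arccos|n̂_z| ≈ 68.3°.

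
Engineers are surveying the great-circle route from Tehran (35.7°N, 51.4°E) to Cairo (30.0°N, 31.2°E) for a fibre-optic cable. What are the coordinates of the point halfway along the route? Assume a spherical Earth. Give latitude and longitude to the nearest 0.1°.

≈ (33.3°N, 41.0°E)

Write both endpoints as unit vectors p₁, p₂ with components (cos φ cos λ, cos φ sin λ, sin φ).
The central angle between the endpoints is δ = arccos(p₁·p₂) ≈ 0.312 rad (17.9°).
Interpolate at f = 1/2 with slerp weights a = sin((1−f)δ)/sin δ ≈ 0.506, b = sin(fδ)/sin δ ≈ 0.506.
p = a·p₁ + b·p₂ ≈ (0.631, 0.548, 0.548); φ = arcsin(p_z) ≈ 33.26°, λ = atan2(p_y, p_x) ≈ 40.97°.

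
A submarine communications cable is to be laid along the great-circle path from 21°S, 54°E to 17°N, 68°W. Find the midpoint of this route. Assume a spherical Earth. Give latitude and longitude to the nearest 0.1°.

Convert each endpoint to a unit vector on the sphere (x = cos φ cos λ, y = cos φ sin λ, z = sin φ).
The central angle between the endpoints is δ = arccos(p₁·p₂) ≈ 2.187 rad (125.3°).
Interpolate at f = 1/2 with slerp weights a = sin((1−f)δ)/sin δ ≈ 1.088, b = sin(fδ)/sin δ ≈ 1.088.
p = a·p₁ + b·p₂ ≈ (0.987, -0.143, -0.072); φ = arcsin(p_z) ≈ -4.12°, λ = atan2(p_y, p_x) ≈ -8.24°.

≈ 4.1°S, 8.2°W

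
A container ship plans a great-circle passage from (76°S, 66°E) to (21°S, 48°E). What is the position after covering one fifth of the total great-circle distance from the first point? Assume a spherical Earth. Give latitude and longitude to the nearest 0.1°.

The haversine formula gives a central angle δ ≈ 0.973 rad (55.8°) between the endpoints.
Interpolate at f = 1/5 with slerp weights a = sin((1−f)δ)/sin δ ≈ 0.849, b = sin(fδ)/sin δ ≈ 0.234.
p = a·p₁ + b·p₂ ≈ (0.230, 0.350, -0.908); φ = arcsin(p_z) ≈ -65.25°, λ = atan2(p_y, p_x) ≈ 56.72°.

≈ (65.2°S, 56.7°E)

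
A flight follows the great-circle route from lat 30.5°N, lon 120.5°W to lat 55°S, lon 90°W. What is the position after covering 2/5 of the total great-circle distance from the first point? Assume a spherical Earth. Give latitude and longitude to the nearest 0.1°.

≈ lat 4.0°S, lon 110.7°W

Write both endpoints as unit vectors p₁, p₂ with components (cos φ cos λ, cos φ sin λ, sin φ).
The central angle between the endpoints is δ = arccos(p₁·p₂) ≈ 1.561 rad (89.4°).
Interpolate at f = 2/5 with slerp weights a = sin((1−f)δ)/sin δ ≈ 0.805, b = sin(fδ)/sin δ ≈ 0.585.
p = a·p₁ + b·p₂ ≈ (-0.352, -0.933, -0.070); φ = arcsin(p_z) ≈ -4.02°, λ = atan2(p_y, p_x) ≈ -110.68°.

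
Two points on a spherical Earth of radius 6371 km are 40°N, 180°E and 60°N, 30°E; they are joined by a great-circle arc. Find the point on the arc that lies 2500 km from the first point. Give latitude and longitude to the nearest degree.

≈ 61°N, 168°E

Convert each endpoint to a unit vector on the sphere (x = cos φ cos λ, y = cos φ sin λ, z = sin φ).
The central angle between the endpoints is δ = arccos(p₁·p₂) ≈ 1.344 rad (77.0°). The total great-circle distance is δ·R ≈ 1.344 × 6371 ≈ 8562 km, so the target fraction is f = 2500/8562 ≈ 0.292.
Interpolate at f ≈ 0.292 with slerp weights a = sin((1−f)δ)/sin δ ≈ 0.836, b = sin(fδ)/sin δ ≈ 0.392.
p = a·p₁ + b·p₂ ≈ (-0.470, 0.098, 0.877); φ = arcsin(p_z) ≈ 61.29°, λ = atan2(p_y, p_x) ≈ 168.21°.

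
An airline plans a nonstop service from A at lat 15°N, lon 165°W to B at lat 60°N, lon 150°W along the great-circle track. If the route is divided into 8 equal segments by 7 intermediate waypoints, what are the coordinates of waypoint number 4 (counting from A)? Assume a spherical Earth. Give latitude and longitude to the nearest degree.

≈ lat 38°N, lon 160°W

Write both endpoints as unit vectors p₁, p₂ with components (cos φ cos λ, cos φ sin λ, sin φ).
The central angle between the endpoints is δ = arccos(p₁·p₂) ≈ 0.808 rad (46.3°).
Interpolate at f = 4/8 with slerp weights a = sin((1−f)δ)/sin δ ≈ 0.544, b = sin(fδ)/sin δ ≈ 0.544.
p = a·p₁ + b·p₂ ≈ (-0.743, -0.272, 0.612); φ = arcsin(p_z) ≈ 37.71°, λ = atan2(p_y, p_x) ≈ -159.90°.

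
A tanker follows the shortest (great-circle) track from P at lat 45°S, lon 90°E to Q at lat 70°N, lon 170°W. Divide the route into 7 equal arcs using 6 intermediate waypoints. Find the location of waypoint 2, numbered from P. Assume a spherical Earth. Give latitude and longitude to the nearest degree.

≈ lat 10°S, lon 108°E

Convert each endpoint to a unit vector on the sphere (x = cos φ cos λ, y = cos φ sin λ, z = sin φ).
The central angle between the endpoints is δ = arccos(p₁·p₂) ≈ 2.355 rad (134.9°).
Interpolate at f = 2/7 with slerp weights a = sin((1−f)δ)/sin δ ≈ 1.404, b = sin(fδ)/sin δ ≈ 0.881.
p = a·p₁ + b·p₂ ≈ (-0.297, 0.941, -0.165); φ = arcsin(p_z) ≈ -9.52°, λ = atan2(p_y, p_x) ≈ 107.50°.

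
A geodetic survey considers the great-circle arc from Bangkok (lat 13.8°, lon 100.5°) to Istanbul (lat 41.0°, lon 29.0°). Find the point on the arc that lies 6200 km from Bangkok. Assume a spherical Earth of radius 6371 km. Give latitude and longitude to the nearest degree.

≈ lat 40°, lon 44°

From cos δ = sin φ₁ sin φ₂ + cos φ₁ cos φ₂ cos Δλ, the central angle is δ ≈ 1.171 rad (67.1°). The total great-circle distance is δ·R ≈ 1.171 × 6371 ≈ 7462 km, so the target fraction is f = 6200/7462 ≈ 0.831.
Interpolate at f ≈ 0.831 with slerp weights a = sin((1−f)δ)/sin δ ≈ 0.214, b = sin(fδ)/sin δ ≈ 0.897.
p = a·p₁ + b·p₂ ≈ (0.555, 0.532, 0.640); φ = arcsin(p_z) ≈ 39.77°, λ = atan2(p_y, p_x) ≈ 43.83°.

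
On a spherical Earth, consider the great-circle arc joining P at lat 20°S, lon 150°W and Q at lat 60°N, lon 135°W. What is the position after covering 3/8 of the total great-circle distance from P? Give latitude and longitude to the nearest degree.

Write both endpoints as unit vectors p₁, p₂ with components (cos φ cos λ, cos φ sin λ, sin φ).
The central angle between the endpoints is δ = arccos(p₁·p₂) ≈ 1.412 rad (80.9°).
Interpolate at f = 3/8 with slerp weights a = sin((1−f)δ)/sin δ ≈ 0.782, b = sin(fδ)/sin δ ≈ 0.512.
p = a·p₁ + b·p₂ ≈ (-0.818, -0.548, 0.176); φ = arcsin(p_z) ≈ 10.11°, λ = atan2(p_y, p_x) ≈ -146.14°.

≈ lat 10°N, lon 146°W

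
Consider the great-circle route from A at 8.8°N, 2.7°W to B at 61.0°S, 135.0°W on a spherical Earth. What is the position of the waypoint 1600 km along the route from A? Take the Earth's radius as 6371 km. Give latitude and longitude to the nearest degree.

≈ 4°S, 8°W

From cos δ = sin φ₁ sin φ₂ + cos φ₁ cos φ₂ cos Δλ, the central angle is δ ≈ 2.045 rad (117.1°). The total great-circle distance is δ·R ≈ 2.045 × 6371 ≈ 13026 km, so the target fraction is f = 1600/13026 ≈ 0.123.
Interpolate at f ≈ 0.123 with slerp weights a = sin((1−f)δ)/sin δ ≈ 1.096, b = sin(fδ)/sin δ ≈ 0.279.
p = a·p₁ + b·p₂ ≈ (0.986, -0.147, -0.077); φ = arcsin(p_z) ≈ -4.39°, λ = atan2(p_y, p_x) ≈ -8.46°.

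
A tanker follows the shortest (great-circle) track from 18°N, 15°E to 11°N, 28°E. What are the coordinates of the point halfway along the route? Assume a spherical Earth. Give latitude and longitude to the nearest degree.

Write both endpoints as unit vectors p₁, p₂ with components (cos φ cos λ, cos φ sin λ, sin φ).
The central angle between the endpoints is δ = arccos(p₁·p₂) ≈ 0.251 rad (14.4°).
Interpolate at f = 1/2 with slerp weights a = sin((1−f)δ)/sin δ ≈ 0.504, b = sin(fδ)/sin δ ≈ 0.504.
p = a·p₁ + b·p₂ ≈ (0.900, 0.356, 0.252); φ = arcsin(p_z) ≈ 14.59°, λ = atan2(p_y, p_x) ≈ 21.60°.

≈ 15°N, 22°E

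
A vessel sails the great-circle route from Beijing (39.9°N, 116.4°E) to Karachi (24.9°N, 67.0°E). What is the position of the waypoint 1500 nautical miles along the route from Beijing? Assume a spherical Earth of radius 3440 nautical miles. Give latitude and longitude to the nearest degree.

The haversine formula gives a central angle δ ≈ 0.763 rad (43.7°) between the endpoints. The total great-circle distance is δ·R ≈ 0.763 × 3440 ≈ 2624 nmi, so the target fraction is f = 1500/2624 ≈ 0.572.
Interpolate at f ≈ 0.572 with slerp weights a = sin((1−f)δ)/sin δ ≈ 0.465, b = sin(fδ)/sin δ ≈ 0.611.
p = a·p₁ + b·p₂ ≈ (0.058, 0.830, 0.555); φ = arcsin(p_z) ≈ 33.73°, λ = atan2(p_y, p_x) ≈ 85.99°.

≈ 34°N, 86°E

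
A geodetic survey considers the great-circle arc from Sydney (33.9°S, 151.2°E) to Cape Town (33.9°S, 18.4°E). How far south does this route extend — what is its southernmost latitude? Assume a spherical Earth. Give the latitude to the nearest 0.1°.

≈ 59.2°S

The great circle lies in the plane with unit normal n̂ = (p₁ × p₂)/|p₁ × p₂|.
Here n̂_z ≈ -0.512; the vertex latitude is φ_max = arccos|n̂_z| ≈ 59.2°.
Check via Clairaut: cos φ_max = |cos φ₁| · sin C = cos(33.9°)·sin(141.9°) ≈ 0.512, again giving ≈ 59.2°.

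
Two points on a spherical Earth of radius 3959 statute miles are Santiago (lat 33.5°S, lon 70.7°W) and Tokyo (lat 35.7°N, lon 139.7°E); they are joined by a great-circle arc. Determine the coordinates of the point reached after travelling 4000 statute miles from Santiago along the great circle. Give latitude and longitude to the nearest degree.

≈ lat 7°S, lon 127°W

Write both endpoints as unit vectors p₁, p₂ with components (cos φ cos λ, cos φ sin λ, sin φ).
The central angle between the endpoints is δ = arccos(p₁·p₂) ≈ 2.705 rad (155.0°). The total great-circle distance is δ·R ≈ 2.705 × 3959 ≈ 10709 mi, so the target fraction is f = 4000/10709 ≈ 0.374.
Interpolate at f ≈ 0.374 with slerp weights a = sin((1−f)δ)/sin δ ≈ 2.346, b = sin(fδ)/sin δ ≈ 2.003.
p = a·p₁ + b·p₂ ≈ (-0.594, -0.795, -0.126); φ = arcsin(p_z) ≈ -7.26°, λ = atan2(p_y, p_x) ≈ -126.76°.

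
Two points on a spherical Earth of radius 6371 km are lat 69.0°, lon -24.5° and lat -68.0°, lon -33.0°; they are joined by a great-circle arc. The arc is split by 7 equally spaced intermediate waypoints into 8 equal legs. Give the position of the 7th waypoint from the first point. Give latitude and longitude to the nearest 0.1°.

Write both endpoints as unit vectors p₁, p₂ with components (cos φ cos λ, cos φ sin λ, sin φ).
The central angle between the endpoints is δ = arccos(p₁·p₂) ≈ 2.393 rad (137.1°).
Interpolate at f = 7/8 with slerp weights a = sin((1−f)δ)/sin δ ≈ 0.433, b = sin(fδ)/sin δ ≈ 1.273.
p = a·p₁ + b·p₂ ≈ (0.541, -0.324, -0.776); φ = arcsin(p_z) ≈ -50.89°, λ = atan2(p_y, p_x) ≈ -30.92°.

≈ lat -50.9°, lon -30.9°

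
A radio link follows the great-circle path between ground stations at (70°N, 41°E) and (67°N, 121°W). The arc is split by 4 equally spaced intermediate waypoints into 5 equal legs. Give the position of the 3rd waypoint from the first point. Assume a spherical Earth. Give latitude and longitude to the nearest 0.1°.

Convert each endpoint to a unit vector on the sphere (x = cos φ cos λ, y = cos φ sin λ, z = sin φ).
The central angle between the endpoints is δ = arccos(p₁·p₂) ≈ 0.741 rad (42.4°).
Interpolate at f = 3/5 with slerp weights a = sin((1−f)δ)/sin δ ≈ 0.433, b = sin(fδ)/sin δ ≈ 0.637.
p = a·p₁ + b·p₂ ≈ (-0.017, -0.116, 0.993); φ = arcsin(p_z) ≈ 83.25°, λ = atan2(p_y, p_x) ≈ -98.09°.

≈ (83.3°N, 98.1°W)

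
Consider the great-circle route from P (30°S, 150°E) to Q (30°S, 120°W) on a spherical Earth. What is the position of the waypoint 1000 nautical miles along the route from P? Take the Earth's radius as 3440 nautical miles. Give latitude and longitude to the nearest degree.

Convert each endpoint to a unit vector on the sphere (x = cos φ cos λ, y = cos φ sin λ, z = sin φ).
The central angle between the endpoints is δ = arccos(p₁·p₂) ≈ 1.318 rad (75.5°). The total great-circle distance is δ·R ≈ 1.318 × 3440 ≈ 4534 nmi, so the target fraction is f = 1000/4534 ≈ 0.221.
Interpolate at f ≈ 0.221 with slerp weights a = sin((1−f)δ)/sin δ ≈ 0.884, b = sin(fδ)/sin δ ≈ 0.296.
p = a·p₁ + b·p₂ ≈ (-0.791, 0.161, -0.590); φ = arcsin(p_z) ≈ -36.16°, λ = atan2(p_y, p_x) ≈ 168.51°.

≈ (36°S, 169°E)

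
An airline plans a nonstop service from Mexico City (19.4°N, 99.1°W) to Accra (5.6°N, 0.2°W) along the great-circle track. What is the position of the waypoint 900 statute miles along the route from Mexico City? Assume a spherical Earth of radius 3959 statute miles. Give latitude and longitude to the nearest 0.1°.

≈ 20.7°N, 85.3°W

The haversine formula gives a central angle δ ≈ 1.684 rad (96.5°) between the endpoints. The total great-circle distance is δ·R ≈ 1.684 × 3959 ≈ 6666 mi, so the target fraction is f = 900/6666 ≈ 0.135.
Interpolate at f ≈ 0.135 with slerp weights a = sin((1−f)δ)/sin δ ≈ 1.000, b = sin(fδ)/sin δ ≈ 0.227.
p = a·p₁ + b·p₂ ≈ (0.077, -0.932, 0.354); φ = arcsin(p_z) ≈ 20.75°, λ = atan2(p_y, p_x) ≈ -85.30°.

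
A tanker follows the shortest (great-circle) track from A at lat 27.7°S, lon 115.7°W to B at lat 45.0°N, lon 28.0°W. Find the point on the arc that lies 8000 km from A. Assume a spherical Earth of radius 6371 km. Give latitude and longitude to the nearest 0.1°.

≈ lat 24.9°N, lon 64.7°W

Convert each endpoint to a unit vector on the sphere (x = cos φ cos λ, y = cos φ sin λ, z = sin φ).
The central angle between the endpoints is δ = arccos(p₁·p₂) ≈ 1.879 rad (107.7°). The total great-circle distance is δ·R ≈ 1.879 × 6371 ≈ 11973 km, so the target fraction is f = 8000/11973 ≈ 0.668.
Interpolate at f ≈ 0.668 with slerp weights a = sin((1−f)δ)/sin δ ≈ 0.613, b = sin(fδ)/sin δ ≈ 0.998.
p = a·p₁ + b·p₂ ≈ (0.388, -0.820, 0.421); φ = arcsin(p_z) ≈ 24.88°, λ = atan2(p_y, p_x) ≈ -64.70°.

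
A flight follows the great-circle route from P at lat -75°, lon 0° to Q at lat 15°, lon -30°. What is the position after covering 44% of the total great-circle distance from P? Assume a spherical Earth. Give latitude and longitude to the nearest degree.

Write both endpoints as unit vectors p₁, p₂ with components (cos φ cos λ, cos φ sin λ, sin φ).
The central angle between the endpoints is δ = arccos(p₁·p₂) ≈ 1.604 rad (91.9°).
Interpolate at f = 0.44 with slerp weights a = sin((1−f)δ)/sin δ ≈ 0.783, b = sin(fδ)/sin δ ≈ 0.649.
p = a·p₁ + b·p₂ ≈ (0.746, -0.313, -0.588); φ = arcsin(p_z) ≈ -36.02°, λ = atan2(p_y, p_x) ≈ -22.80°.

≈ lat -36°, lon -23°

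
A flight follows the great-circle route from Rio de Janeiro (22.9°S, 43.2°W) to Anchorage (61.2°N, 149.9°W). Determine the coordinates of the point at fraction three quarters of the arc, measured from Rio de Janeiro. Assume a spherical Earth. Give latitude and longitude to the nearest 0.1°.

≈ 50.8°N, 98.9°W

Convert each endpoint to a unit vector on the sphere (x = cos φ cos λ, y = cos φ sin λ, z = sin φ).
The central angle between the endpoints is δ = arccos(p₁·p₂) ≈ 2.058 rad (117.9°).
Interpolate at f = 3/4 with slerp weights a = sin((1−f)δ)/sin δ ≈ 0.557, b = sin(fδ)/sin δ ≈ 1.132.
p = a·p₁ + b·p₂ ≈ (-0.097, -0.625, 0.775); φ = arcsin(p_z) ≈ 50.78°, λ = atan2(p_y, p_x) ≈ -98.87°.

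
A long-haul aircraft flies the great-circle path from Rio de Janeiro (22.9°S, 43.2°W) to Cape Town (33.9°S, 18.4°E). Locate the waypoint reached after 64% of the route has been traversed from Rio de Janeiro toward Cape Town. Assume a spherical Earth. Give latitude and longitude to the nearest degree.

≈ 34°S, 5°W

Write both endpoints as unit vectors p₁, p₂ with components (cos φ cos λ, cos φ sin λ, sin φ).
The central angle between the endpoints is δ = arccos(p₁·p₂) ≈ 0.951 rad (54.5°).
Interpolate at f = 0.64 with slerp weights a = sin((1−f)δ)/sin δ ≈ 0.412, b = sin(fδ)/sin δ ≈ 0.702.
p = a·p₁ + b·p₂ ≈ (0.830, -0.076, -0.552); φ = arcsin(p_z) ≈ -33.52°, λ = atan2(p_y, p_x) ≈ -5.23°.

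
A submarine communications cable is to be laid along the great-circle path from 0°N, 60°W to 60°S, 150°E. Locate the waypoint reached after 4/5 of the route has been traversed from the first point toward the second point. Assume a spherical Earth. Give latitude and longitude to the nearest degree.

Write both endpoints as unit vectors p₁, p₂ with components (cos φ cos λ, cos φ sin λ, sin φ).
The central angle between the endpoints is δ = arccos(p₁·p₂) ≈ 2.019 rad (115.7°).
Interpolate at f = 4/5 with slerp weights a = sin((1−f)δ)/sin δ ≈ 0.436, b = sin(fδ)/sin δ ≈ 1.108.
p = a·p₁ + b·p₂ ≈ (-0.262, -0.100, -0.960); φ = arcsin(p_z) ≈ -73.71°, λ = atan2(p_y, p_x) ≈ -159.04°.

≈ 74°S, 159°W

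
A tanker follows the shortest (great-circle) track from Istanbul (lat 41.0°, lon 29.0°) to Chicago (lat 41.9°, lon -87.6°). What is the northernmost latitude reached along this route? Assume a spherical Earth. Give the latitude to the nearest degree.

The great circle lies in the plane with unit normal n̂ = (p₁ × p₂)/|p₁ × p₂|.
Here n̂_z ≈ -0.511; the vertex latitude is φ_max = arccos|n̂_z| ≈ 59.3°.
Check via Clairaut: cos φ_max = |cos φ₁| · sin C = cos(41.0°)·sin(42.6°) ≈ 0.511, again giving ≈ 59.3°.

≈ 59°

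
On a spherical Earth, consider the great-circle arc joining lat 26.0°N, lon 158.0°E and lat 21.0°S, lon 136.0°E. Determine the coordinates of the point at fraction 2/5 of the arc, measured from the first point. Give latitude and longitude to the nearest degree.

≈ lat 7°N, lon 149°E

Write both endpoints as unit vectors p₁, p₂ with components (cos φ cos λ, cos φ sin λ, sin φ).
The central angle between the endpoints is δ = arccos(p₁·p₂) ≈ 0.901 rad (51.6°).
Interpolate at f = 2/5 with slerp weights a = sin((1−f)δ)/sin δ ≈ 0.656, b = sin(fδ)/sin δ ≈ 0.450.
p = a·p₁ + b·p₂ ≈ (-0.849, 0.513, 0.127); φ = arcsin(p_z) ≈ 7.27°, λ = atan2(p_y, p_x) ≈ 148.87°.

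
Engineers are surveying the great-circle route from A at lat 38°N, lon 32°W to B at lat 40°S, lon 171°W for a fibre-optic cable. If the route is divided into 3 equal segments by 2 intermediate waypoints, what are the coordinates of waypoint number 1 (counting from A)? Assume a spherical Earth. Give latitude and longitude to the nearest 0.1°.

≈ lat 13.2°N, lon 80.4°W

Convert each endpoint to a unit vector on the sphere (x = cos φ cos λ, y = cos φ sin λ, z = sin φ).
The central angle between the endpoints is δ = arccos(p₁·p₂) ≈ 2.589 rad (148.4°).
Interpolate at f = 1/3 with slerp weights a = sin((1−f)δ)/sin δ ≈ 1.883, b = sin(fδ)/sin δ ≈ 1.448.
p = a·p₁ + b·p₂ ≈ (0.163, -0.960, 0.228); φ = arcsin(p_z) ≈ 13.20°, λ = atan2(p_y, p_x) ≈ -80.39°.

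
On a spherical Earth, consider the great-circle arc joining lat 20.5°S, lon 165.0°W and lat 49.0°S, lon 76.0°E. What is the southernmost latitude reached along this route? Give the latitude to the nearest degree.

≈ 57°S

The great circle lies in the plane with unit normal n̂ = (p₁ × p₂)/|p₁ × p₂|.
Here n̂_z ≈ -0.538; the vertex latitude is φ_max = arccos|n̂_z| ≈ 57.5°.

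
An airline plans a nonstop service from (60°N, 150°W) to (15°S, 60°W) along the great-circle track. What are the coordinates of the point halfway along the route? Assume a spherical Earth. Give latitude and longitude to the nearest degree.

≈ (29°N, 87°W)

Convert each endpoint to a unit vector on the sphere (x = cos φ cos λ, y = cos φ sin λ, z = sin φ).
The central angle between the endpoints is δ = arccos(p₁·p₂) ≈ 1.797 rad (103.0°).
Interpolate at f = 1/2 with slerp weights a = sin((1−f)δ)/sin δ ≈ 0.803, b = sin(fδ)/sin δ ≈ 0.803.
p = a·p₁ + b·p₂ ≈ (0.040, -0.872, 0.487); φ = arcsin(p_z) ≈ 29.17°, λ = atan2(p_y, p_x) ≈ -87.37°.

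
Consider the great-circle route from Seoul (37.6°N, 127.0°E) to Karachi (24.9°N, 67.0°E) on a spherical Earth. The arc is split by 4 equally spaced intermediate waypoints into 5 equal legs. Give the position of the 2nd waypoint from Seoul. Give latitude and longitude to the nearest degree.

Write both endpoints as unit vectors p₁, p₂ with components (cos φ cos λ, cos φ sin λ, sin φ).
The central angle between the endpoints is δ = arccos(p₁·p₂) ≈ 0.907 rad (52.0°).
Interpolate at f = 2/5 with slerp weights a = sin((1−f)δ)/sin δ ≈ 0.657, b = sin(fδ)/sin δ ≈ 0.451.
p = a·p₁ + b·p₂ ≈ (-0.154, 0.792, 0.591); φ = arcsin(p_z) ≈ 36.21°, λ = atan2(p_y, p_x) ≈ 100.98°.

≈ 36°N, 101°E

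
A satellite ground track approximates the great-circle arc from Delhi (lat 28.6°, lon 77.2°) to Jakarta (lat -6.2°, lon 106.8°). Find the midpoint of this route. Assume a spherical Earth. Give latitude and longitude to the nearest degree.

Convert each endpoint to a unit vector on the sphere (x = cos φ cos λ, y = cos φ sin λ, z = sin φ).
The central angle between the endpoints is δ = arccos(p₁·p₂) ≈ 0.785 rad (45.0°).
Interpolate at f = 1/2 with slerp weights a = sin((1−f)δ)/sin δ ≈ 0.541, b = sin(fδ)/sin δ ≈ 0.541.
p = a·p₁ + b·p₂ ≈ (-0.050, 0.978, 0.201); φ = arcsin(p_z) ≈ 11.57°, λ = atan2(p_y, p_x) ≈ 92.94°.

≈ lat 12°, lon 93°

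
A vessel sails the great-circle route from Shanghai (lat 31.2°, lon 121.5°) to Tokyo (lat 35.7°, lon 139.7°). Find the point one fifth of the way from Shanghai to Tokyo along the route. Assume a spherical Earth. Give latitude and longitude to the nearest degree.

From cos δ = sin φ₁ sin φ₂ + cos φ₁ cos φ₂ cos Δλ, the central angle is δ ≈ 0.276 rad (15.8°).
Interpolate at f = 1/5 with slerp weights a = sin((1−f)δ)/sin δ ≈ 0.804, b = sin(fδ)/sin δ ≈ 0.202.
p = a·p₁ + b·p₂ ≈ (-0.485, 0.692, 0.534); φ = arcsin(p_z) ≈ 32.31°, λ = atan2(p_y, p_x) ≈ 124.98°.

≈ lat 32°, lon 125°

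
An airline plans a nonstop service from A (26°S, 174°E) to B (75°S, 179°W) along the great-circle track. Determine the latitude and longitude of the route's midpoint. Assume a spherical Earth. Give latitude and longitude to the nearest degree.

≈ (51°S, 176°E)

Write both endpoints as unit vectors p₁, p₂ with components (cos φ cos λ, cos φ sin λ, sin φ).
The central angle between the endpoints is δ = arccos(p₁·p₂) ≈ 0.858 rad (49.1°).
Interpolate at f = 1/2 with slerp weights a = sin((1−f)δ)/sin δ ≈ 0.550, b = sin(fδ)/sin δ ≈ 0.550.
p = a·p₁ + b·p₂ ≈ (-0.634, 0.049, -0.772); φ = arcsin(p_z) ≈ -50.54°, λ = atan2(p_y, p_x) ≈ 175.56°.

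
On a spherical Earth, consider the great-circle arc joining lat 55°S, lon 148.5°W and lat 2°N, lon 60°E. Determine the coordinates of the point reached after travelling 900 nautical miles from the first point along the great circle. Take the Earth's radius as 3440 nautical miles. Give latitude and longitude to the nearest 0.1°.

Write both endpoints as unit vectors p₁, p₂ with components (cos φ cos λ, cos φ sin λ, sin φ).
The central angle between the endpoints is δ = arccos(p₁·p₂) ≈ 2.132 rad (122.2°). The total great-circle distance is δ·R ≈ 2.132 × 3440 ≈ 7335 nmi, so the target fraction is f = 900/7335 ≈ 0.123.
Interpolate at f ≈ 0.123 with slerp weights a = sin((1−f)δ)/sin δ ≈ 1.129, b = sin(fδ)/sin δ ≈ 0.306.
p = a·p₁ + b·p₂ ≈ (-0.399, -0.074, -0.914); φ = arcsin(p_z) ≈ -66.04°, λ = atan2(p_y, p_x) ≈ -169.53°.

≈ lat 66.0°S, lon 169.5°W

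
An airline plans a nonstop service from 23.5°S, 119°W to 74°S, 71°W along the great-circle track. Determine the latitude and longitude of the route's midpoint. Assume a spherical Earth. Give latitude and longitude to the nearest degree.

≈ 51°S, 108°W

Convert each endpoint to a unit vector on the sphere (x = cos φ cos λ, y = cos φ sin λ, z = sin φ).
The central angle between the endpoints is δ = arccos(p₁·p₂) ≈ 0.986 rad (56.5°).
Interpolate at f = 1/2 with slerp weights a = sin((1−f)δ)/sin δ ≈ 0.568, b = sin(fδ)/sin δ ≈ 0.568.
p = a·p₁ + b·p₂ ≈ (-0.201, -0.603, -0.772); φ = arcsin(p_z) ≈ -50.52°, λ = atan2(p_y, p_x) ≈ -108.47°.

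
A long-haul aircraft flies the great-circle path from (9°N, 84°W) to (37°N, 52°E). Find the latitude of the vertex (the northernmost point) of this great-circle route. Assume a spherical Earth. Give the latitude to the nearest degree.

The great circle lies in the plane with unit normal n̂ = (p₁ × p₂)/|p₁ × p₂|.
Here n̂_z ≈ +0.622; the vertex latitude is φ_max = arccos|n̂_z| ≈ 51.5°.

≈ 52°N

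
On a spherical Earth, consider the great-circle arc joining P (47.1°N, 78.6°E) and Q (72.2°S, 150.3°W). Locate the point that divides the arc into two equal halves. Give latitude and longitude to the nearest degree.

≈ (22°S, 104°E)

From cos δ = sin φ₁ sin φ₂ + cos φ₁ cos φ₂ cos Δλ, the central angle is δ ≈ 2.558 rad (146.5°).
Interpolate at f = 1/2 with slerp weights a = sin((1−f)δ)/sin δ ≈ 1.737, b = sin(fδ)/sin δ ≈ 1.737.
p = a·p₁ + b·p₂ ≈ (-0.228, 0.896, -0.381); φ = arcsin(p_z) ≈ -22.42°, λ = atan2(p_y, p_x) ≈ 104.25°.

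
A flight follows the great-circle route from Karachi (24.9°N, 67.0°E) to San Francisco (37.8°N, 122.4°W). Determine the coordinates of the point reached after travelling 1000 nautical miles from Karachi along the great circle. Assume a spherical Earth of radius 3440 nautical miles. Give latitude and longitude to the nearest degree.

≈ 41°N, 70°E

The haversine formula gives a central angle δ ≈ 2.036 rad (116.7°) between the endpoints. The total great-circle distance is δ·R ≈ 2.036 × 3440 ≈ 7005 nmi, so the target fraction is f = 1000/7005 ≈ 0.143.
Interpolate at f ≈ 0.143 with slerp weights a = sin((1−f)δ)/sin δ ≈ 1.102, b = sin(fδ)/sin δ ≈ 0.321.
p = a·p₁ + b·p₂ ≈ (0.255, 0.706, 0.661); φ = arcsin(p_z) ≈ 41.35°, λ = atan2(p_y, p_x) ≈ 70.16°.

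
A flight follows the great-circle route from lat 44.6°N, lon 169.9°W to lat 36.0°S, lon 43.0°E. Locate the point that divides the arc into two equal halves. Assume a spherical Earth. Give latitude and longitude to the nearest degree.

≈ lat 15°N, lon 104°E

The haversine formula gives a central angle δ ≈ 2.682 rad (153.7°) between the endpoints.
Interpolate at f = 1/2 with slerp weights a = sin((1−f)δ)/sin δ ≈ 2.197, b = sin(fδ)/sin δ ≈ 2.197.
p = a·p₁ + b·p₂ ≈ (-0.240, 0.938, 0.251); φ = arcsin(p_z) ≈ 14.55°, λ = atan2(p_y, p_x) ≈ 104.36°.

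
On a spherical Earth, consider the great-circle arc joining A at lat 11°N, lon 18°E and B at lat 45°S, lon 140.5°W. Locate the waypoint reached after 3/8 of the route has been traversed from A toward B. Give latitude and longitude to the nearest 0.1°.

Convert each endpoint to a unit vector on the sphere (x = cos φ cos λ, y = cos φ sin λ, z = sin φ).
The central angle between the endpoints is δ = arccos(p₁·p₂) ≈ 2.467 rad (141.3°).
Interpolate at f = 3/8 with slerp weights a = sin((1−f)δ)/sin δ ≈ 1.600, b = sin(fδ)/sin δ ≈ 1.278.
p = a·p₁ + b·p₂ ≈ (0.796, -0.090, -0.599); φ = arcsin(p_z) ≈ -36.76°, λ = atan2(p_y, p_x) ≈ -6.42°.

≈ lat 36.8°S, lon 6.4°W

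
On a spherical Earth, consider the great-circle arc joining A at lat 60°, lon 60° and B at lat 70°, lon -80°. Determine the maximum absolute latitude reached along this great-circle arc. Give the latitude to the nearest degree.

The great circle lies in the plane with unit normal n̂ = (p₁ × p₂)/|p₁ × p₂|.
Here n̂_z ≈ -0.150; the vertex latitude is φ_max = arccos|n̂_z| ≈ 81.3°.
Check via Clairaut: cos φ_max = |cos φ₁| · sin C = cos(60.0°)·sin(17.5°) ≈ 0.150, again giving ≈ 81.3°.

≈ 81°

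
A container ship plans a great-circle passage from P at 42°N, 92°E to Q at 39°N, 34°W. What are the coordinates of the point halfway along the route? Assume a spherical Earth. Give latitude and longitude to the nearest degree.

Convert each endpoint to a unit vector on the sphere (x = cos φ cos λ, y = cos φ sin λ, z = sin φ).
The central angle between the endpoints is δ = arccos(p₁·p₂) ≈ 1.489 rad (85.3°).
Interpolate at f = 1/2 with slerp weights a = sin((1−f)δ)/sin δ ≈ 0.680, b = sin(fδ)/sin δ ≈ 0.680.
p = a·p₁ + b·p₂ ≈ (0.420, 0.209, 0.883); φ = arcsin(p_z) ≈ 61.98°, λ = atan2(p_y, p_x) ≈ 26.49°.

≈ 62°N, 26°E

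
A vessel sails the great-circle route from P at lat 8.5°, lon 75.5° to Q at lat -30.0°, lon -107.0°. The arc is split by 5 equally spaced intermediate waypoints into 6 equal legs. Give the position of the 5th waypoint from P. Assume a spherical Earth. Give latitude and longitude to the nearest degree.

≈ lat -56°, lon -112°

Write both endpoints as unit vectors p₁, p₂ with components (cos φ cos λ, cos φ sin λ, sin φ).
The central angle between the endpoints is δ = arccos(p₁·p₂) ≈ 2.764 rad (158.4°).
Interpolate at f = 5/6 with slerp weights a = sin((1−f)δ)/sin δ ≈ 1.206, b = sin(fδ)/sin δ ≈ 2.017.
p = a·p₁ + b·p₂ ≈ (-0.212, -0.516, -0.830); φ = arcsin(p_z) ≈ -56.12°, λ = atan2(p_y, p_x) ≈ -112.36°.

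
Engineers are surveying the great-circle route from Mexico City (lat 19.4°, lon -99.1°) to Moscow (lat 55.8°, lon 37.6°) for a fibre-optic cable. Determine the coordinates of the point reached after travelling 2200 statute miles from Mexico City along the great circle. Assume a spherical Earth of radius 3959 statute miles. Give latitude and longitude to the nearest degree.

≈ lat 48°, lon -81°

From cos δ = sin φ₁ sin φ₂ + cos φ₁ cos φ₂ cos Δλ, the central angle is δ ≈ 1.682 rad (96.4°). The total great-circle distance is δ·R ≈ 1.682 × 3959 ≈ 6660 mi, so the target fraction is f = 2200/6660 ≈ 0.330.
Interpolate at f ≈ 0.330 with slerp weights a = sin((1−f)δ)/sin δ ≈ 0.909, b = sin(fδ)/sin δ ≈ 0.531.
p = a·p₁ + b·p₂ ≈ (0.101, -0.664, 0.741); φ = arcsin(p_z) ≈ 47.80°, λ = atan2(p_y, p_x) ≈ -81.36°.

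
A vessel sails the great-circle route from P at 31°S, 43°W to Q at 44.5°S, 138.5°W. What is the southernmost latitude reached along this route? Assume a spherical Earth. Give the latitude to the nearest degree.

The great circle lies in the plane with unit normal n̂ = (p₁ × p₂)/|p₁ × p₂|.
Here n̂_z ≈ -0.638; the vertex latitude is φ_max = arccos|n̂_z| ≈ 50.3°.
Check via Clairaut: cos φ_max = |cos φ₁| · sin C = cos(31.0°)·sin(131.9°) ≈ 0.638, again giving ≈ 50.3°.

≈ 50°S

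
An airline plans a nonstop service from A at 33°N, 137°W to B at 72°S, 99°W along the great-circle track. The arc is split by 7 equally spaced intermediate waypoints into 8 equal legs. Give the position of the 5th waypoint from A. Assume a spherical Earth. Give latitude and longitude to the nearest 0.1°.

The haversine formula gives a central angle δ ≈ 1.890 rad (108.3°) between the endpoints.
Interpolate at f = 5/8 with slerp weights a = sin((1−f)δ)/sin δ ≈ 0.685, b = sin(fδ)/sin δ ≈ 0.974.
p = a·p₁ + b·p₂ ≈ (-0.468, -0.689, -0.553); φ = arcsin(p_z) ≈ -33.59°, λ = atan2(p_y, p_x) ≈ -124.14°.

≈ 33.6°S, 124.1°W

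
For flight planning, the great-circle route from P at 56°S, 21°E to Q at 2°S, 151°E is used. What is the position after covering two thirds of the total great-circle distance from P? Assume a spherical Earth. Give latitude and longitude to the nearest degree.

≈ 34°S, 132°E

From cos δ = sin φ₁ sin φ₂ + cos φ₁ cos φ₂ cos Δλ, the central angle is δ ≈ 1.907 rad (109.3°).
Interpolate at f = 2/3 with slerp weights a = sin((1−f)δ)/sin δ ≈ 0.629, b = sin(fδ)/sin δ ≈ 1.012.
p = a·p₁ + b·p₂ ≈ (-0.556, 0.617, -0.557); φ = arcsin(p_z) ≈ -33.84°, λ = atan2(p_y, p_x) ≈ 132.07°.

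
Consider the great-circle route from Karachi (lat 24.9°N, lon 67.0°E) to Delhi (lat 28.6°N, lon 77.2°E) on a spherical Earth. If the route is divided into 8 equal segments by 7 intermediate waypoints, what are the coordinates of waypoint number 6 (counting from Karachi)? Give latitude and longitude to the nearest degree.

The haversine formula gives a central angle δ ≈ 0.172 rad (9.8°) between the endpoints.
Interpolate at f = 6/8 with slerp weights a = sin((1−f)δ)/sin δ ≈ 0.251, b = sin(fδ)/sin δ ≈ 0.752.
p = a·p₁ + b·p₂ ≈ (0.235, 0.853, 0.466); φ = arcsin(p_z) ≈ 27.74°, λ = atan2(p_y, p_x) ≈ 74.59°.

≈ lat 28°N, lon 75°E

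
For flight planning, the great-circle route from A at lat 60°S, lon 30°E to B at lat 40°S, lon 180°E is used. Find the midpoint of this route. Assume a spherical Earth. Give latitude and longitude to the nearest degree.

Convert each endpoint to a unit vector on the sphere (x = cos φ cos λ, y = cos φ sin λ, z = sin φ).
The central angle between the endpoints is δ = arccos(p₁·p₂) ≈ 1.344 rad (77.0°).
Interpolate at f = 1/2 with slerp weights a = sin((1−f)δ)/sin δ ≈ 0.639, b = sin(fδ)/sin δ ≈ 0.639.
p = a·p₁ + b·p₂ ≈ (-0.213, 0.160, -0.964); φ = arcsin(p_z) ≈ -74.57°, λ = atan2(p_y, p_x) ≈ 143.11°.

≈ lat 75°S, lon 143°E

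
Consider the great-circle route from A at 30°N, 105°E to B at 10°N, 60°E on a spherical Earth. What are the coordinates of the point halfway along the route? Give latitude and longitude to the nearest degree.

≈ 21°N, 81°E

Convert each endpoint to a unit vector on the sphere (x = cos φ cos λ, y = cos φ sin λ, z = sin φ).
The central angle between the endpoints is δ = arccos(p₁·p₂) ≈ 0.809 rad (46.4°).
Interpolate at f = 1/2 with slerp weights a = sin((1−f)δ)/sin δ ≈ 0.544, b = sin(fδ)/sin δ ≈ 0.544.
p = a·p₁ + b·p₂ ≈ (0.146, 0.919, 0.366); φ = arcsin(p_z) ≈ 21.50°, λ = atan2(p_y, p_x) ≈ 80.98°.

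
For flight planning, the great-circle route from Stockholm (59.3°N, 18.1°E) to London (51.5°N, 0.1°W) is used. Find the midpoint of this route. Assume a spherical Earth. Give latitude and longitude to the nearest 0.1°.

Write both endpoints as unit vectors p₁, p₂ with components (cos φ cos λ, cos φ sin λ, sin φ).
The central angle between the endpoints is δ = arccos(p₁·p₂) ≈ 0.225 rad (12.9°).
Interpolate at f = 1/2 with slerp weights a = sin((1−f)δ)/sin δ ≈ 0.503, b = sin(fδ)/sin δ ≈ 0.503.
p = a·p₁ + b·p₂ ≈ (0.557, 0.079, 0.826); φ = arcsin(p_z) ≈ 55.74°, λ = atan2(p_y, p_x) ≈ 8.09°.

≈ 55.7°N, 8.1°E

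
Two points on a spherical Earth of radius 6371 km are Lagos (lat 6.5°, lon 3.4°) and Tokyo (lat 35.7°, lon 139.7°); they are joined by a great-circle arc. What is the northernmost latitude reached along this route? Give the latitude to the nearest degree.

≈ 49°

The great circle lies in the plane with unit normal n̂ = (p₁ × p₂)/|p₁ × p₂|.
Here n̂_z ≈ +0.651; the vertex latitude is φ_max = arccos|n̂_z| ≈ 49.4°.
Check via Clairaut: cos φ_max = |cos φ₁| · sin C = cos(6.5°)·sin(41.0°) ≈ 0.651, again giving ≈ 49.4°.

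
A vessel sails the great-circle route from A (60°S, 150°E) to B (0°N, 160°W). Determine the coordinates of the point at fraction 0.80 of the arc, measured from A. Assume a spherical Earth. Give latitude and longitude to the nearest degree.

Write both endpoints as unit vectors p₁, p₂ with components (cos φ cos λ, cos φ sin λ, sin φ).
The central angle between the endpoints is δ = arccos(p₁·p₂) ≈ 1.244 rad (71.3°).
Interpolate at f = 0.80 with slerp weights a = sin((1−f)δ)/sin δ ≈ 0.260, b = sin(fδ)/sin δ ≈ 0.886.
p = a·p₁ + b·p₂ ≈ (-0.945, -0.238, -0.225); φ = arcsin(p_z) ≈ -13.01°, λ = atan2(p_y, p_x) ≈ -165.87°.

≈ (13°S, 166°W)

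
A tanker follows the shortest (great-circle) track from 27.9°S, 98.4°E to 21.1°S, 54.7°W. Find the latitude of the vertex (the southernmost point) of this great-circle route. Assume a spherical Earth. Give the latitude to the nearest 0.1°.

The great circle lies in the plane with unit normal n̂ = (p₁ × p₂)/|p₁ × p₂|.
Here n̂_z ≈ -0.453; the vertex latitude is φ_max = arccos|n̂_z| ≈ 63.1°.
Check via Clairaut: cos φ_max = |cos φ₁| · sin C = cos(27.9°)·sin(149.2°) ≈ 0.453, again giving ≈ 63.1°.

≈ 63.1°S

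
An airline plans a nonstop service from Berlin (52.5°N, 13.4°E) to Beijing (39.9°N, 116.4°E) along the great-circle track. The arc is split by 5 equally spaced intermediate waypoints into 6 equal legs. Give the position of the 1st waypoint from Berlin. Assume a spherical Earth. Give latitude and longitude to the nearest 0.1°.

From cos δ = sin φ₁ sin φ₂ + cos φ₁ cos φ₂ cos Δλ, the central angle is δ ≈ 1.155 rad (66.2°).
Interpolate at f = 1/6 with slerp weights a = sin((1−f)δ)/sin δ ≈ 0.897, b = sin(fδ)/sin δ ≈ 0.209.
p = a·p₁ + b·p₂ ≈ (0.460, 0.270, 0.846); φ = arcsin(p_z) ≈ 57.76°, λ = atan2(p_y, p_x) ≈ 30.44°.

≈ (57.8°N, 30.4°E)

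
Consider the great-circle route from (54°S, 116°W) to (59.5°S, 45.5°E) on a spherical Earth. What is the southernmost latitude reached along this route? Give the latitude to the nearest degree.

The great circle lies in the plane with unit normal n̂ = (p₁ × p₂)/|p₁ × p₂|.
Here n̂_z ≈ +0.104; the vertex latitude is φ_max = arccos|n̂_z| ≈ 84.0°.
Check via Clairaut: cos φ_max = |cos φ₁| · sin C = cos(54.0°)·sin(169.8°) ≈ 0.104, again giving ≈ 84.0°.

≈ 84°S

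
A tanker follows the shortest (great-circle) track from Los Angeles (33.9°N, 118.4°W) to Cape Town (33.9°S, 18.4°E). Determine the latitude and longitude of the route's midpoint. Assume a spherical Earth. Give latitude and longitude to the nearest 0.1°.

From cos δ = sin φ₁ sin φ₂ + cos φ₁ cos φ₂ cos Δλ, the central angle is δ ≈ 2.521 rad (144.4°).
Interpolate at f = 1/2 with slerp weights a = sin((1−f)δ)/sin δ ≈ 1.636, b = sin(fδ)/sin δ ≈ 1.636.
p = a·p₁ + b·p₂ ≈ (0.643, -0.766, 0.000); φ = arcsin(p_z) ≈ 0.00°, λ = atan2(p_y, p_x) ≈ -50.00°.

≈ (0.0°N, 50.0°W)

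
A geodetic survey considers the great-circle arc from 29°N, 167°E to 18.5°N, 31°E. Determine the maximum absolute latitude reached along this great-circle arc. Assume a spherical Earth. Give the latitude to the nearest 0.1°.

The great circle lies in the plane with unit normal n̂ = (p₁ × p₂)/|p₁ × p₂|.
Here n̂_z ≈ -0.643; the vertex latitude is φ_max = arccos|n̂_z| ≈ 50.0°.
Check via Clairaut: cos φ_max = |cos φ₁| · sin C = cos(29.0°)·sin(47.3°) ≈ 0.643, again giving ≈ 50.0°.

≈ 50.0°N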